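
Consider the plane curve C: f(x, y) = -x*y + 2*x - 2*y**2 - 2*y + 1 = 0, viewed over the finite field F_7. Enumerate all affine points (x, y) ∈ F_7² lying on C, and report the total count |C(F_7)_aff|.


Affine F_7-points: {(2, 6), (3, 0), (3, 1), (5, 3), (5, 4), (6, 5)}; count = 6.

For each of the 49 pairs (x, y) ∈ F_7², evaluate f(x, y) mod 7. Record the zeros.
  x = 0: [0↦1, 1↦4, 2↦3, 3↦5, 4↦3, 5↦4, 6↦1]  zeros at y ∈ ∅
  x = 1: [0↦3, 1↦5, 2↦3, 3↦4, 4↦1, 5↦1, 6↦4]  zeros at y ∈ ∅
  x = 2: [0↦5, 1↦6, 2↦3, 3↦3, 4↦6, 5↦5, 6↦0]  zeros at y ∈ {6}
  x = 3: [0↦0, 1↦0, 2↦3, 3↦2, 4↦4, 5↦2, 6↦3]  zeros at y ∈ {0, 1}
  x = 4: [0↦2, 1↦1, 2↦3, 3↦1, 4↦2, 5↦6, 6↦6]  zeros at y ∈ ∅
  x = 5: [0↦4, 1↦2, 2↦3, 3↦0, 4↦0, 5↦3, 6↦2]  zeros at y ∈ {3, 4}
  x = 6: [0↦6, 1↦3, 2↦3, 3↦6, 4↦5, 5↦0, 6↦5]  zeros at y ∈ {5}
Collecting zeros: affine points = {(2, 6), (3, 0), (3, 1), (5, 3), (5, 4), (6, 5)}.
Total count |C(F_7)_aff| = 6.


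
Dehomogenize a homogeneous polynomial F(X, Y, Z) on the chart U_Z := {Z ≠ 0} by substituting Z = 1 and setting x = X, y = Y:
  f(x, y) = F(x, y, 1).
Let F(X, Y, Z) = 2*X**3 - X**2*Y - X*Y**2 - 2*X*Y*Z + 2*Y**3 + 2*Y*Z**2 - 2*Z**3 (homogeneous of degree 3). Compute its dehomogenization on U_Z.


f(x, y) = 2*x**3 - x**2*y - x*y**2 - 2*x*y + 2*y**3 + 2*y - 2

On U_Z we set Z = 1. Each monomial c·X^i·Y^j·Z^k in F becomes c·x^i·y^j·1^k = c·x^i·y^j.
Substituting Z = 1: F(X, Y, 1) = 2*x**3 - x**2*y - x*y**2 - 2*x*y + 2*y**3 + 2*y - 2.
Note: deg(f) ≤ deg(F) = 3; strict inequality happens when F is divisible by Z (lost terms).


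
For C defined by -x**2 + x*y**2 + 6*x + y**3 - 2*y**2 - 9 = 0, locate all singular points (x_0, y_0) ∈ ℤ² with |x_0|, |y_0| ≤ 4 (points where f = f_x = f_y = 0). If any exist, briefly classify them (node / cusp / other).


Singular points: {(3, 0)}; classification: node.

Compute partial derivatives:
  f_x = -2*x + y**2 + 6.
  f_y = 2*x*y + 3*y**2 - 4*y.
Scan x_0 ∈ {−4, ..., 4}. For each x_0, f_y(x_0, y) is a polynomial in y; find its integer roots y ∈ {−4, ..., 4}, then test f_x and f at those candidates.
  x = -4: f_y(-4, y) = 3*y**2 - 12*y; vanishes at y ∈ {0, 4}. (-4, 0): f_x = 14 ≠ 0; (-4, 4): f_x = 30 ≠ 0.
  x = -3: f_y(-3, y) = 3*y**2 - 10*y; vanishes at y ∈ {0}. (-3, 0): f_x = 12 ≠ 0.
  x = -2: f_y(-2, y) = 3*y**2 - 8*y; vanishes at y ∈ {0}. (-2, 0): f_x = 10 ≠ 0.
  x = -1: f_y(-1, y) = 3*y**2 - 6*y; vanishes at y ∈ {0, 2}. (-1, 0): f_x = 8 ≠ 0; (-1, 2): f_x = 12 ≠ 0.
  x = 0: f_y(0, y) = 3*y**2 - 4*y; vanishes at y ∈ {0}. (0, 0): f_x = 6 ≠ 0.
  x = 1: f_y(1, y) = 3*y**2 - 2*y; vanishes at y ∈ {0}. (1, 0): f_x = 4 ≠ 0.
  x = 2: f_y(2, y) = 3*y**2; vanishes at y ∈ {0}. (2, 0): f_x = 2 ≠ 0.
  x = 3: f_y(3, y) = 3*y**2 + 2*y; vanishes at y ∈ {0}. (3, 0): f_x = 0, f = 0 — SINGULAR.
  x = 4: f_y(4, y) = 3*y**2 + 4*y; vanishes at y ∈ {0}. (4, 0): f_x = -2 ≠ 0.
Only singular point on the grid: (3, 0).
Classify: substitute x = 3 + u, y = 0 + v and expand: f = -u**2 + u*v**2 + v**3 + v**2.
No constant or linear terms (consistent with a singular point). Quadratic part: -u**2 + v**2. Cubic part: u*v**2 + v**3.
The quadratic part v**2 - u**2 = (v − u)(v + u) splits into two distinct linear factors, so there are two distinct tangent lines y − 0 = ±(x − 3) — this is a node (ordinary double point).
Classification: node.


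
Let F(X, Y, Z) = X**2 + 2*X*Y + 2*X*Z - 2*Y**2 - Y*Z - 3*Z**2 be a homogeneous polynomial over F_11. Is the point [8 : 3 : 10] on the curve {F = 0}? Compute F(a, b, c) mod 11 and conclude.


F(8,3,10) ≡ 1 (mod 11); P is NOT on the curve.

Evaluate F(8, 3, 10) term-by-term (mod 11).
  X**2 ↦ 1·64·1·1 = 64
  2*X*Y ↦ 2·8·3·1 = 48
  2*X*Z ↦ 2·8·1·10 = 160
  -2*Y**2 ↦ -2·1·9·1 = -18
  -Y*Z ↦ -1·1·3·10 = -30
  -3*Z**2 ↦ -3·1·1·100 = -300
Sum: F(8, 3, 10) = (64) + (48) + (160) + (-18) + (-30) + (-300) = -76.
Reducing mod 11: -76 ≡ 1 (mod 11).
Since F(a, b, c) ≡ 1 ≠ 0 (mod 11), P does NOT lie on the curve.


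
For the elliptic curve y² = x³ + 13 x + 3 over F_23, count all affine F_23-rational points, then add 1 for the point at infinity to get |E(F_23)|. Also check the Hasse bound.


Affine points = {(0, 7), (0, 16), (3, 0), (4, 2), (4, 21), (5, 3), (5, 20), (7, 0), (10, 11), (10, 12), (12, 1), (12, 22), (13, 0), (14, 10), (14, 13), (15, 10), (15, 13), (16, 11), (16, 12), (17, 10), (17, 13), (19, 5), (19, 18), (20, 11), (20, 12), (22, 9), (22, 14)}; affine count = 27; |E(F_23)| = 28.

Discriminant check: Δ ∝ 4a³ + 27b² = 4·13³ + 27·3² = 4·2197 + 27·9 ≡ 15 (mod 23). Nonzero ⇒ E is nonsingular.
For each x ∈ F_23, compute rhs = x³ + 13·x + 3 mod 23, then count y ∈ F_23 with y² ≡ rhs.
  x = 0: rhs = 3, matching y values: 7, 16 (2 points).
  x = 1: rhs = 17, matching y values: none (0 points).
  x = 2: rhs = 14, matching y values: none (0 points).
  x = 3: rhs = 0, matching y values: 0 (1 points).
  x = 4: rhs = 4, matching y values: 2, 21 (2 points).
  x = 5: rhs = 9, matching y values: 3, 20 (2 points).
  x = 6: rhs = 21, matching y values: none (0 points).
  x = 7: rhs = 0, matching y values: 0 (1 points).
  x = 8: rhs = 21, matching y values: none (0 points).
  x = 9: rhs = 21, matching y values: none (0 points).
  x = 10: rhs = 6, matching y values: 11, 12 (2 points).
  x = 11: rhs = 5, matching y values: none (0 points).
  x = 12: rhs = 1, matching y values: 1, 22 (2 points).
  x = 13: rhs = 0, matching y values: 0 (1 points).
  x = 14: rhs = 8, matching y values: 10, 13 (2 points).
  x = 15: rhs = 8, matching y values: 10, 13 (2 points).
  x = 16: rhs = 6, matching y values: 11, 12 (2 points).
  x = 17: rhs = 8, matching y values: 10, 13 (2 points).
  x = 18: rhs = 20, matching y values: none (0 points).
  x = 19: rhs = 2, matching y values: 5, 18 (2 points).
  x = 20: rhs = 6, matching y values: 11, 12 (2 points).
  x = 21: rhs = 15, matching y values: none (0 points).
  x = 22: rhs = 12, matching y values: 9, 14 (2 points).
Total affine count: 27.
Full point count |E(F_23)| = 27 + 1 = 28.
Hasse bound: |28 − (23+1)| = |4| = 4 ≤ 2√23 ≈ 9.5917 ✓.


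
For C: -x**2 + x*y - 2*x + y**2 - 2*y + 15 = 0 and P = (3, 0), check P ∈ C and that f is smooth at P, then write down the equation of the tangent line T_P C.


Tangent line at P: -8*x + y + 24 = 0.

Step 1: f(3, 0) = 0, so P lies on C.
Step 2: partial derivatives
  f_x(x, y) = -2*x + y - 2, f_y(x, y) = x + 2*y - 2.
  f_x(P) = -8, f_y(P) = 1 (gradient nonzero, so P is smooth).
Step 3: tangent line at P: -8·(x − 3) + 1·(y − 0) = 0.
Expanding: -8*x + y + 24 = 0.


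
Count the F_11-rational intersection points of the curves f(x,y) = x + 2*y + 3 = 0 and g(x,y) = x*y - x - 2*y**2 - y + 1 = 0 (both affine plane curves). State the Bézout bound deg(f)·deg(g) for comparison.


Common zeros: ∅; count = 0; Bézout bound = 2.

deg(f) = 1, deg(g) = 2, so Bézout bound = 2.
Scan x ∈ F_11. For each x, list the y ∈ F_11 with f(x, y) ≡ 0 and those with g(x, y) ≡ 0 (mod 11); the common zeros in that column are the intersection.
  x = 0: f ≡ 0 at y ∈ {4}; g ≡ 0 at y ∈ {6, 10}; common: ∅.
  x = 1: f ≡ 0 at y ∈ {9}; g ≡ 0 at y ∈ {0}; common: ∅.
  x = 2: f ≡ 0 at y ∈ {3}; g ≡ 0 at y ∈ {8, 9}; common: ∅.
  x = 3: f ≡ 0 at y ∈ {8}; g ≡ 0 at y ∈ ∅; common: ∅.
  x = 4: f ≡ 0 at y ∈ {2}; g ≡ 0 at y ∈ ∅; common: ∅.
  x = 5: f ≡ 0 at y ∈ {7}; g ≡ 0 at y ∈ ∅; common: ∅.
  x = 6: f ≡ 0 at y ∈ {1}; g ≡ 0 at y ∈ ∅; common: ∅.
  x = 7: f ≡ 0 at y ∈ {6}; g ≡ 0 at y ∈ ∅; common: ∅.
  x = 8: f ≡ 0 at y ∈ {0}; g ≡ 0 at y ∈ {4, 5}; common: ∅.
  x = 9: f ≡ 0 at y ∈ {5}; g ≡ 0 at y ∈ {2}; common: ∅.
  x = 10: f ≡ 0 at y ∈ {10}; g ≡ 0 at y ∈ {3, 7}; common: ∅.
Collecting: common zeros = ∅, so the count is 0.
Comparison with the Bézout bound: 0 ≤ 2 = deg(f)·deg(g), as expected for curves with no common component (the affine F_11-count falls short of the bound because intersections may lie at infinity, over extension fields, or carry multiplicity).


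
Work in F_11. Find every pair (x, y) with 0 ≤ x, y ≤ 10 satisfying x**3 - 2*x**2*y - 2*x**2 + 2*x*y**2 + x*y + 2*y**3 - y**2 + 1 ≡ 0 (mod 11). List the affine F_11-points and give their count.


Affine F_11-points: {(0, 7), (1, 0), (1, 6), (1, 10), (2, 1), (2, 7), (3, 7), (3, 9), (4, 0), (4, 3), (4, 10), (6, 10), (7, 2), (8, 0), (10, 4)}; count = 15.

For each of the 121 pairs (x, y) ∈ F_11², evaluate f(x, y) mod 11. Record the zeros.
  x = 0: [0↦1, 1↦2, 2↦2, 3↦2, 4↦3, 5↦6, 6↦1, 7↦0, 8↦4, 9↦3, 10↦9]  zeros at y ∈ {7}
  x = 1: [0↦0, 1↦2, 2↦7, 3↦5, 4↦8, 5↦6, 6↦0, 7↦2, 8↦2, 9↦1, 10↦0]  zeros at y ∈ {0, 6, 10}
  x = 2: [0↦1, 1↦0, 2↦6, 3↦9, 4↦10, 5↦10, 6↦10, 7↦0, 8↦3, 9↦9, 10↦8]  zeros at y ∈ {1, 7}
  x = 3: [0↦10, 1↦2, 2↦5, 3↦9, 4↦4, 5↦2, 6↦4, 7↦0, 8↦2, 9↦0, 10↦6]  zeros at y ∈ {7, 9}
  x = 4: [0↦0, 1↦3, 2↦10, 3↦0, 4↦7, 5↦10, 6↦10, 7↦8, 8↦5, 9↦2, 10↦0]  zeros at y ∈ {0, 3, 10}
  x = 5: [0↦10, 1↦9, 2↦5, 3↦10, 4↦3, 5↦7, 6↦1, 7↦8, 8↦7, 9↦10, 10↦7]  zeros at y ∈ ∅
  x = 6: [0↦2, 1↦4, 2↦7, 3↦1, 4↦9, 5↦10, 6↦5, 7↦6, 8↦3, 9↦8, 10↦0]  zeros at y ∈ {10}
  x = 7: [0↦4, 1↦5, 2↦0, 3↦1, 4↦9, 5↦3, 6↦6, 7↦8, 8↦10, 9↦2, 10↦7]  zeros at y ∈ {2}
  x = 8: [0↦0, 1↦7, 2↦1, 3↦5, 4↦9, 5↦3, 6↦10, 7↦9, 8↦1, 9↦9, 10↦1]  zeros at y ∈ {0}
  x = 9: [0↦7, 1↦5, 2↦5, 3↦8, 4↦4, 5↦5, 6↦1, 7↦4, 8↦4, 9↦2, 10↦10]  zeros at y ∈ ∅
  x = 10: [0↦9, 1↦5, 2↦7, 3↦5, 4↦0, 5↦4, 6↦7, 7↦10, 8↦3, 9↦9, 10↦7]  zeros at y ∈ {4}
Collecting zeros: affine points = {(0, 7), (1, 0), (1, 6), (1, 10), (2, 1), (2, 7), (3, 7), (3, 9), (4, 0), (4, 3), (4, 10), (6, 10), (7, 2), (8, 0), (10, 4)}.
Total count |C(F_11)_aff| = 15.


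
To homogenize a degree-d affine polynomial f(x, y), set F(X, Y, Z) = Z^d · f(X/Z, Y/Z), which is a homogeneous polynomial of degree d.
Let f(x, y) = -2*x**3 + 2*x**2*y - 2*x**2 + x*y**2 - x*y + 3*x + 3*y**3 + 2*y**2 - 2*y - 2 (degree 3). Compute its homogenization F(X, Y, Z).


F(X, Y, Z) = -2*X**3 + 2*X**2*Y - 2*X**2*Z + X*Y**2 - X*Y*Z + 3*X*Z**2 + 3*Y**3 + 2*Y**2*Z - 2*Y*Z**2 - 2*Z**3

deg(f) = 3.
Substitute x = X/Z, y = Y/Z into f, then multiply by Z^3.
  monomial -2·x^3·y^0 ↦ -2·X^3·Y^0·Z^0.
  monomial 2·x^2·y^1 ↦ 2·X^2·Y^1·Z^0.
  monomial -2·x^2·y^0 ↦ -2·X^2·Y^0·Z^1.
  monomial 1·x^1·y^2 ↦ 1·X^1·Y^2·Z^0.
  monomial -1·x^1·y^1 ↦ -1·X^1·Y^1·Z^1.
  monomial 3·x^1·y^0 ↦ 3·X^1·Y^0·Z^2.
  monomial 3·x^0·y^3 ↦ 3·X^0·Y^3·Z^0.
  monomial 2·x^0·y^2 ↦ 2·X^0·Y^2·Z^1.
  monomial -2·x^0·y^1 ↦ -2·X^0·Y^1·Z^2.
  monomial -2·x^0·y^0 ↦ -2·X^0·Y^0·Z^3.
Collecting: F(X, Y, Z) = -2*X**3 + 2*X**2*Y - 2*X**2*Z + X*Y**2 - X*Y*Z + 3*X*Z**2 + 3*Y**3 + 2*Y**2*Z - 2*Y*Z**2 - 2*Z**3.


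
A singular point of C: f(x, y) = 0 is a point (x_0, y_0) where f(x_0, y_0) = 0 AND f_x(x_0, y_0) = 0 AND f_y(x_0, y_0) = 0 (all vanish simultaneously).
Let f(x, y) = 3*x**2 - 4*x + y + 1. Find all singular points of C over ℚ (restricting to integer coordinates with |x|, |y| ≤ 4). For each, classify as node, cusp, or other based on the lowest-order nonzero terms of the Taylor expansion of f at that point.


No singular points in the scanned grid; C is smooth there.

Compute partial derivatives:
  f_x = 6*x - 4.
  f_y = 1.
f_y = 1 is a nonzero constant, so f_y never vanishes: no point (x, y) can satisfy f = f_x = f_y = 0. In particular no (x, y) ∈ {−4, ..., 4}² is singular; the curve is smooth.


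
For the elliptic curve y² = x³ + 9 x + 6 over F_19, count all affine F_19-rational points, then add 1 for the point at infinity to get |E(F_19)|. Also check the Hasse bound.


Affine points = {(0, 5), (0, 14), (1, 4), (1, 15), (4, 7), (4, 12), (5, 9), (5, 10), (8, 1), (8, 18), (11, 7), (11, 12), (14, 8), (14, 11), (15, 1), (15, 18), (16, 3), (16, 16)}; affine count = 18; |E(F_19)| = 19.

Discriminant check: Δ ∝ 4a³ + 27b² = 4·9³ + 27·6² = 4·729 + 27·36 ≡ 12 (mod 19). Nonzero ⇒ E is nonsingular.
For each x ∈ F_19, compute rhs = x³ + 9·x + 6 mod 19, then count y ∈ F_19 with y² ≡ rhs.
  x = 0: rhs = 6, matching y values: 5, 14 (2 points).
  x = 1: rhs = 16, matching y values: 4, 15 (2 points).
  x = 2: rhs = 13, matching y values: none (0 points).
  x = 3: rhs = 3, matching y values: none (0 points).
  x = 4: rhs = 11, matching y values: 7, 12 (2 points).
  x = 5: rhs = 5, matching y values: 9, 10 (2 points).
  x = 6: rhs = 10, matching y values: none (0 points).
  x = 7: rhs = 13, matching y values: none (0 points).
  x = 8: rhs = 1, matching y values: 1, 18 (2 points).
  x = 9: rhs = 18, matching y values: none (0 points).
  x = 10: rhs = 13, matching y values: none (0 points).
  x = 11: rhs = 11, matching y values: 7, 12 (2 points).
  x = 12: rhs = 18, matching y values: none (0 points).
  x = 13: rhs = 2, matching y values: none (0 points).
  x = 14: rhs = 7, matching y values: 8, 11 (2 points).
  x = 15: rhs = 1, matching y values: 1, 18 (2 points).
  x = 16: rhs = 9, matching y values: 3, 16 (2 points).
  x = 17: rhs = 18, matching y values: none (0 points).
  x = 18: rhs = 15, matching y values: none (0 points).
Total affine count: 18.
Full point count |E(F_19)| = 18 + 1 = 19.
Hasse bound: |19 − (19+1)| = |-1| = 1 ≤ 2√19 ≈ 8.7178 ✓.


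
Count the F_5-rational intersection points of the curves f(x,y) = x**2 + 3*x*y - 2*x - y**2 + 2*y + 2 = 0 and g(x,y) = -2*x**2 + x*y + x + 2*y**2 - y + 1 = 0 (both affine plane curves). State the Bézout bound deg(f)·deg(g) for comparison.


Common zeros: {(3, 1)}; count = 1; Bézout bound = 4.

deg(f) = 2, deg(g) = 2, so Bézout bound = 4.
Scan x ∈ F_5. For each x, list the y ∈ F_5 with f(x, y) ≡ 0 and those with g(x, y) ≡ 0 (mod 5); the common zeros in that column are the intersection.
  x = 0: f ≡ 0 at y ∈ ∅; g ≡ 0 at y ∈ ∅; common: ∅.
  x = 1: f ≡ 0 at y ∈ {1, 4}; g ≡ 0 at y ∈ {0}; common: ∅.
  x = 2: f ≡ 0 at y ∈ ∅; g ≡ 0 at y ∈ {0, 2}; common: ∅.
  x = 3: f ≡ 0 at y ∈ {0, 1}; g ≡ 0 at y ∈ {1, 3}; common: {1}.
  x = 4: f ≡ 0 at y ∈ {0, 4}; g ≡ 0 at y ∈ {3}; common: ∅.
Collecting: common zeros = {(3, 1)}, so the count is 1.
Comparison with the Bézout bound: 1 ≤ 4 = deg(f)·deg(g), as expected for curves with no common component (the affine F_5-count falls short of the bound because intersections may lie at infinity, over extension fields, or carry multiplicity).


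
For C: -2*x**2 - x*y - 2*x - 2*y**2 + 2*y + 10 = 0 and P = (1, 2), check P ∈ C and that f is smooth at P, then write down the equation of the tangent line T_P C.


Tangent line at P: -8*x - 7*y + 22 = 0.

Step 1: f(1, 2) = 0, so P lies on C.
Step 2: partial derivatives
  f_x(x, y) = -4*x - y - 2, f_y(x, y) = -x - 4*y + 2.
  f_x(P) = -8, f_y(P) = -7 (gradient nonzero, so P is smooth).
Step 3: tangent line at P: -8·(x − 1) + -7·(y − 2) = 0.
Expanding: -8*x - 7*y + 22 = 0.


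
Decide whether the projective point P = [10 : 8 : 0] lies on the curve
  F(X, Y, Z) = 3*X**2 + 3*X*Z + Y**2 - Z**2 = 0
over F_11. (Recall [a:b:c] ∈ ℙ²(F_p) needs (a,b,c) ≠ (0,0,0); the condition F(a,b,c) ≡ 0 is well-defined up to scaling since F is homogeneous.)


F(10,8,0) ≡ 1 (mod 11); P is NOT on the curve.

Evaluate F(10, 8, 0) term-by-term (mod 11).
  3*X**2 ↦ 3·100·1·1 = 300
  3*X*Z ↦ 3·10·1·0 = 0
  Y**2 ↦ 1·1·64·1 = 64
  -Z**2 ↦ -1·1·1·0 = 0
Sum: F(10, 8, 0) = (300) + (0) + (64) + (0) = 364.
Reducing mod 11: 364 ≡ 1 (mod 11).
Since F(a, b, c) ≡ 1 ≠ 0 (mod 11), P does NOT lie on the curve.


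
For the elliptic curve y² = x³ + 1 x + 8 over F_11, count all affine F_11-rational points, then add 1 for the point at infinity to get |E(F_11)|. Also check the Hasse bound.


Affine points = {(3, 4), (3, 7), (8, 0), (9, 3), (9, 8)}; affine count = 5; |E(F_11)| = 6.

Discriminant check: Δ ∝ 4a³ + 27b² = 4·1³ + 27·8² = 4·1 + 27·64 ≡ 5 (mod 11). Nonzero ⇒ E is nonsingular.
For each x ∈ F_11, compute rhs = x³ + 1·x + 8 mod 11, then count y ∈ F_11 with y² ≡ rhs.
  x = 0: rhs = 8, matching y values: none (0 points).
  x = 1: rhs = 10, matching y values: none (0 points).
  x = 2: rhs = 7, matching y values: none (0 points).
  x = 3: rhs = 5, matching y values: 4, 7 (2 points).
  x = 4: rhs = 10, matching y values: none (0 points).
  x = 5: rhs = 6, matching y values: none (0 points).
  x = 6: rhs = 10, matching y values: none (0 points).
  x = 7: rhs = 6, matching y values: none (0 points).
  x = 8: rhs = 0, matching y values: 0 (1 points).
  x = 9: rhs = 9, matching y values: 3, 8 (2 points).
  x = 10: rhs = 6, matching y values: none (0 points).
Total affine count: 5.
Full point count |E(F_11)| = 5 + 1 = 6.
Hasse bound: |6 − (11+1)| = |-6| = 6 ≤ 2√11 ≈ 6.6332 ✓.


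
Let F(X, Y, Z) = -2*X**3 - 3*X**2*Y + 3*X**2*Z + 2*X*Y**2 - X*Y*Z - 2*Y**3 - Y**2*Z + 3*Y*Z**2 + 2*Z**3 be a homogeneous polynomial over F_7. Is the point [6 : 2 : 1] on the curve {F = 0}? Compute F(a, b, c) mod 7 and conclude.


F(6,2,1) ≡ 2 (mod 7); P is NOT on the curve.

Evaluate F(6, 2, 1) term-by-term (mod 7).
  -2*X**3 ↦ -2·216·1·1 = -432
  -3*X**2*Y ↦ -3·36·2·1 = -216
  3*X**2*Z ↦ 3·36·1·1 = 108
  2*X*Y**2 ↦ 2·6·4·1 = 48
  -X*Y*Z ↦ -1·6·2·1 = -12
  -2*Y**3 ↦ -2·1·8·1 = -16
  -Y**2*Z ↦ -1·1·4·1 = -4
  3*Y*Z**2 ↦ 3·1·2·1 = 6
  2*Z**3 ↦ 2·1·1·1 = 2
Sum: F(6, 2, 1) = (-432) + (-216) + (108) + (48) + (-12) + (-16) + (-4) + (6) + (2) = -516.
Reducing mod 7: -516 ≡ 2 (mod 7).
Since F(a, b, c) ≡ 2 ≠ 0 (mod 7), P does NOT lie on the curve.


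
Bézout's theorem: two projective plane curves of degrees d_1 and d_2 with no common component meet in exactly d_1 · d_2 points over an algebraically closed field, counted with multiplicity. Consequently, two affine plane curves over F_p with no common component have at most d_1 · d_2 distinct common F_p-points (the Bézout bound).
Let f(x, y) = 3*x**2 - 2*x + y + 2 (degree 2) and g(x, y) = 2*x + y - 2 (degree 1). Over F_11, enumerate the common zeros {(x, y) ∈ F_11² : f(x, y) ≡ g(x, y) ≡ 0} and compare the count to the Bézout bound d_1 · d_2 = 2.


Common zeros: {(6, 1), (10, 4)}; count = 2; Bézout bound = 2.

deg(f) = 2, deg(g) = 1, so Bézout bound = 2.
Scan x ∈ F_11. For each x, list the y ∈ F_11 with f(x, y) ≡ 0 and those with g(x, y) ≡ 0 (mod 11); the common zeros in that column are the intersection.
  x = 0: f ≡ 0 at y ∈ {9}; g ≡ 0 at y ∈ {2}; common: ∅.
  x = 1: f ≡ 0 at y ∈ {8}; g ≡ 0 at y ∈ {0}; common: ∅.
  x = 2: f ≡ 0 at y ∈ {1}; g ≡ 0 at y ∈ {9}; common: ∅.
  x = 3: f ≡ 0 at y ∈ {10}; g ≡ 0 at y ∈ {7}; common: ∅.
  x = 4: f ≡ 0 at y ∈ {2}; g ≡ 0 at y ∈ {5}; common: ∅.
  x = 5: f ≡ 0 at y ∈ {10}; g ≡ 0 at y ∈ {3}; common: ∅.
  x = 6: f ≡ 0 at y ∈ {1}; g ≡ 0 at y ∈ {1}; common: {1}.
  x = 7: f ≡ 0 at y ∈ {8}; g ≡ 0 at y ∈ {10}; common: ∅.
  x = 8: f ≡ 0 at y ∈ {9}; g ≡ 0 at y ∈ {8}; common: ∅.
  x = 9: f ≡ 0 at y ∈ {4}; g ≡ 0 at y ∈ {6}; common: ∅.
  x = 10: f ≡ 0 at y ∈ {4}; g ≡ 0 at y ∈ {4}; common: {4}.
Collecting: common zeros = {(6, 1), (10, 4)}, so the count is 2.
Comparison with the Bézout bound: 2 ≤ 2 = deg(f)·deg(g), as expected for curves with no common component (the bound is attained).


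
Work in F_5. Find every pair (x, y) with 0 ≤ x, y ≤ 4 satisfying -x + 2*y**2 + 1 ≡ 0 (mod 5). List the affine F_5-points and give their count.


Affine F_5-points: {(1, 0), (3, 1), (3, 4), (4, 2), (4, 3)}; count = 5.

For each of the 25 pairs (x, y) ∈ F_5², evaluate f(x, y) mod 5. Record the zeros.
  x = 0: [0↦1, 1↦3, 2↦4, 3↦4, 4↦3]  zeros at y ∈ ∅
  x = 1: [0↦0, 1↦2, 2↦3, 3↦3, 4↦2]  zeros at y ∈ {0}
  x = 2: [0↦4, 1↦1, 2↦2, 3↦2, 4↦1]  zeros at y ∈ ∅
  x = 3: [0↦3, 1↦0, 2↦1, 3↦1, 4↦0]  zeros at y ∈ {1, 4}
  x = 4: [0↦2, 1↦4, 2↦0, 3↦0, 4↦4]  zeros at y ∈ {2, 3}
Collecting zeros: affine points = {(1, 0), (3, 1), (3, 4), (4, 2), (4, 3)}.
Total count |C(F_5)_aff| = 5.


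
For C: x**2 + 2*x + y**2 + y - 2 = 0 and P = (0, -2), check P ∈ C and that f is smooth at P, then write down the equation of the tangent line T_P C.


Tangent line at P: 2*x - 3*y - 6 = 0.

Step 1: f(0, -2) = 0, so P lies on C.
Step 2: partial derivatives
  f_x(x, y) = 2*x + 2, f_y(x, y) = 2*y + 1.
  f_x(P) = 2, f_y(P) = -3 (gradient nonzero, so P is smooth).
Step 3: tangent line at P: 2·(x − 0) + -3·(y − -2) = 0.
Expanding: 2*x - 3*y - 6 = 0.


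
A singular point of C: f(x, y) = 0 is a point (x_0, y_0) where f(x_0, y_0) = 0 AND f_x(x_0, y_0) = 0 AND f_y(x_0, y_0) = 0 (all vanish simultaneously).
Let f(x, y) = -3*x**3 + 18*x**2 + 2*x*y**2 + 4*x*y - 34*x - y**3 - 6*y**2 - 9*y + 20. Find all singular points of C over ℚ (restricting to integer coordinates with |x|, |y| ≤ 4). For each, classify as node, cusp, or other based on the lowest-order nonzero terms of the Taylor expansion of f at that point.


Singular points: {(2, -1)}; classification: cusp.

Compute partial derivatives:
  f_x = -9*x**2 + 36*x + 2*y**2 + 4*y - 34.
  f_y = 4*x*y + 4*x - 3*y**2 - 12*y - 9.
Scan x_0 ∈ {−4, ..., 4}. For each x_0, f_y(x_0, y) is a polynomial in y; find its integer roots y ∈ {−4, ..., 4}, then test f_x and f at those candidates.
  x = -4: f_y(-4, y) = -3*y**2 - 28*y - 25; vanishes at y ∈ {-1}. (-4, -1): f_x = -324 ≠ 0.
  x = -3: f_y(-3, y) = -3*y**2 - 24*y - 21; vanishes at y ∈ {-1}. (-3, -1): f_x = -225 ≠ 0.
  x = -2: f_y(-2, y) = -3*y**2 - 20*y - 17; vanishes at y ∈ {-1}. (-2, -1): f_x = -144 ≠ 0.
  x = -1: f_y(-1, y) = -3*y**2 - 16*y - 13; vanishes at y ∈ {-1}. (-1, -1): f_x = -81 ≠ 0.
  x = 0: f_y(0, y) = -3*y**2 - 12*y - 9; vanishes at y ∈ {-3, -1}. (0, -3): f_x = -28 ≠ 0; (0, -1): f_x = -36 ≠ 0.
  x = 1: f_y(1, y) = -3*y**2 - 8*y - 5; vanishes at y ∈ {-1}. (1, -1): f_x = -9 ≠ 0.
  x = 2: f_y(2, y) = -3*y**2 - 4*y - 1; vanishes at y ∈ {-1}. (2, -1): f_x = 0, f = 0 — SINGULAR.
  x = 3: f_y(3, y) = 3 - 3*y**2; vanishes at y ∈ {-1, 1}. (3, -1): f_x = -9 ≠ 0; (3, 1): f_x = -1 ≠ 0.
  x = 4: f_y(4, y) = -3*y**2 + 4*y + 7; vanishes at y ∈ {-1}. (4, -1): f_x = -36 ≠ 0.
Only singular point on the grid: (2, -1).
Classify: substitute x = 2 + u, y = -1 + v and expand: f = -3*u**3 + 2*u*v**2 - v**3 + v**2.
No constant or linear terms (consistent with a singular point). Quadratic part: v**2. Cubic part: -3*u**3 + 2*u*v**2 - v**3.
The quadratic part v**2 is a perfect square, so there is a single (double) tangent line v = 0, i.e. y = -1. Restricting the cubic part to that line (v = 0) leaves -3*u**3 ≠ 0, so f is not divisible by v and the branch is v² ≈ 3*u**3 to lowest order — this is a cusp.
Classification: cusp.


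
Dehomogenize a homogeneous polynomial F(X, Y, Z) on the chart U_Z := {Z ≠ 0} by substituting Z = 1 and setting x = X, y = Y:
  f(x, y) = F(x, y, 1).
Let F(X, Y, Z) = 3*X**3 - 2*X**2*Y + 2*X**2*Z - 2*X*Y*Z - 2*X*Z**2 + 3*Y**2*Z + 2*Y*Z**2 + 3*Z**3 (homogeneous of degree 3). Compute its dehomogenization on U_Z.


f(x, y) = 3*x**3 - 2*x**2*y + 2*x**2 - 2*x*y - 2*x + 3*y**2 + 2*y + 3

On U_Z we set Z = 1. Each monomial c·X^i·Y^j·Z^k in F becomes c·x^i·y^j·1^k = c·x^i·y^j.
Substituting Z = 1: F(X, Y, 1) = 3*x**3 - 2*x**2*y + 2*x**2 - 2*x*y - 2*x + 3*y**2 + 2*y + 3.
Note: deg(f) ≤ deg(F) = 3; strict inequality happens when F is divisible by Z (lost terms).


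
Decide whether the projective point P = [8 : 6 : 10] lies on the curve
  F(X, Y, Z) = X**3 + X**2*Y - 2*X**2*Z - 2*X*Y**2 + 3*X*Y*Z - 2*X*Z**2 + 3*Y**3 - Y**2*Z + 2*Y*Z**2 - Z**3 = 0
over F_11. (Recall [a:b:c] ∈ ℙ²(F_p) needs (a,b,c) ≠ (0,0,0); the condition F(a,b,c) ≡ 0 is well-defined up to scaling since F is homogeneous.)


F(8,6,10) ≡ 6 (mod 11); P is NOT on the curve.

Evaluate F(8, 6, 10) term-by-term (mod 11).
  X**3 ↦ 1·512·1·1 = 512
  X**2*Y ↦ 1·64·6·1 = 384
  -2*X**2*Z ↦ -2·64·1·10 = -1280
  -2*X*Y**2 ↦ -2·8·36·1 = -576
  3*X*Y*Z ↦ 3·8·6·10 = 1440
  -2*X*Z**2 ↦ -2·8·1·100 = -1600
  3*Y**3 ↦ 3·1·216·1 = 648
  -Y**2*Z ↦ -1·1·36·10 = -360
  2*Y*Z**2 ↦ 2·1·6·100 = 1200
  -Z**3 ↦ -1·1·1·1000 = -1000
Sum: F(8, 6, 10) = (512) + (384) + (-1280) + (-576) + (1440) + (-1600) + (648) + (-360) + (1200) + (-1000) = -632.
Reducing mod 11: -632 ≡ 6 (mod 11).
Since F(a, b, c) ≡ 6 ≠ 0 (mod 11), P does NOT lie on the curve.


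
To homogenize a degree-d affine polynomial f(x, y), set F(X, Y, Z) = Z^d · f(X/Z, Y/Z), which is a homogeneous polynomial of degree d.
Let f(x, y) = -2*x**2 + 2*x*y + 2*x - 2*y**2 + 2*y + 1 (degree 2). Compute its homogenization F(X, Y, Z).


F(X, Y, Z) = -2*X**2 + 2*X*Y + 2*X*Z - 2*Y**2 + 2*Y*Z + Z**2

deg(f) = 2.
Substitute x = X/Z, y = Y/Z into f, then multiply by Z^2.
  monomial -2·x^2·y^0 ↦ -2·X^2·Y^0·Z^0.
  monomial 2·x^1·y^1 ↦ 2·X^1·Y^1·Z^0.
  monomial 2·x^1·y^0 ↦ 2·X^1·Y^0·Z^1.
  monomial -2·x^0·y^2 ↦ -2·X^0·Y^2·Z^0.
  monomial 2·x^0·y^1 ↦ 2·X^0·Y^1·Z^1.
  monomial 1·x^0·y^0 ↦ 1·X^0·Y^0·Z^2.
Collecting: F(X, Y, Z) = -2*X**2 + 2*X*Y + 2*X*Z - 2*Y**2 + 2*Y*Z + Z**2.


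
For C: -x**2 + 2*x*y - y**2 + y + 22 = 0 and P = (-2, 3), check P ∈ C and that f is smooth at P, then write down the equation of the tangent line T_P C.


Tangent line at P: 10*x - 9*y + 47 = 0.

Step 1: f(-2, 3) = 0, so P lies on C.
Step 2: partial derivatives
  f_x(x, y) = -2*x + 2*y, f_y(x, y) = 2*x - 2*y + 1.
  f_x(P) = 10, f_y(P) = -9 (gradient nonzero, so P is smooth).
Step 3: tangent line at P: 10·(x − -2) + -9·(y − 3) = 0.
Expanding: 10*x - 9*y + 47 = 0.


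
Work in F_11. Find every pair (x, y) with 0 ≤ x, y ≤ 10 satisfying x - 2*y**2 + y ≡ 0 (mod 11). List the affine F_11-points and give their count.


Affine F_11-points: {(0, 0), (0, 6), (1, 1), (1, 5), (3, 7), (3, 10), (4, 3), (6, 2), (6, 4), (10, 8), (10, 9)}; count = 11.

For each of the 121 pairs (x, y) ∈ F_11², evaluate f(x, y) mod 11. Record the zeros.
  x = 0: [0↦0, 1↦10, 2↦5, 3↦7, 4↦5, 5↦10, 6↦0, 7↦8, 8↦1, 9↦1, 10↦8]  zeros at y ∈ {0, 6}
  x = 1: [0↦1, 1↦0, 2↦6, 3↦8, 4↦6, 5↦0, 6↦1, 7↦9, 8↦2, 9↦2, 10↦9]  zeros at y ∈ {1, 5}
  x = 2: [0↦2, 1↦1, 2↦7, 3↦9, 4↦7, 5↦1, 6↦2, 7↦10, 8↦3, 9↦3, 10↦10]  zeros at y ∈ ∅
  x = 3: [0↦3, 1↦2, 2↦8, 3↦10, 4↦8, 5↦2, 6↦3, 7↦0, 8↦4, 9↦4, 10↦0]  zeros at y ∈ {7, 10}
  x = 4: [0↦4, 1↦3, 2↦9, 3↦0, 4↦9, 5↦3, 6↦4, 7↦1, 8↦5, 9↦5, 10↦1]  zeros at y ∈ {3}
  x = 5: [0↦5, 1↦4, 2↦10, 3↦1, 4↦10, 5↦4, 6↦5, 7↦2, 8↦6, 9↦6, 10↦2]  zeros at y ∈ ∅
  x = 6: [0↦6, 1↦5, 2↦0, 3↦2, 4↦0, 5↦5, 6↦6, 7↦3, 8↦7, 9↦7, 10↦3]  zeros at y ∈ {2, 4}
  x = 7: [0↦7, 1↦6, 2↦1, 3↦3, 4↦1, 5↦6, 6↦7, 7↦4, 8↦8, 9↦8, 10↦4]  zeros at y ∈ ∅
  x = 8: [0↦8, 1↦7, 2↦2, 3↦4, 4↦2, 5↦7, 6↦8, 7↦5, 8↦9, 9↦9, 10↦5]  zeros at y ∈ ∅
  x = 9: [0↦9, 1↦8, 2↦3, 3↦5, 4↦3, 5↦8, 6↦9, 7↦6, 8↦10, 9↦10, 10↦6]  zeros at y ∈ ∅
  x = 10: [0↦10, 1↦9, 2↦4, 3↦6, 4↦4, 5↦9, 6↦10, 7↦7, 8↦0, 9↦0, 10↦7]  zeros at y ∈ {8, 9}
Collecting zeros: affine points = {(0, 0), (0, 6), (1, 1), (1, 5), (3, 7), (3, 10), (4, 3), (6, 2), (6, 4), (10, 8), (10, 9)}.
Total count |C(F_11)_aff| = 11.


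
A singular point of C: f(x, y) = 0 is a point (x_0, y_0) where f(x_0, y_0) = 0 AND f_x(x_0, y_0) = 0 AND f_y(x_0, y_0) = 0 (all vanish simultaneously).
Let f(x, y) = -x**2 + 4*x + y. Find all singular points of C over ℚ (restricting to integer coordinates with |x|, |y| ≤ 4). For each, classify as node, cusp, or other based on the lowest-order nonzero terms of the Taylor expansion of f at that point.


No singular points in the scanned grid; C is smooth there.

Compute partial derivatives:
  f_x = 4 - 2*x.
  f_y = 1.
f_y = 1 is a nonzero constant, so f_y never vanishes: no point (x, y) can satisfy f = f_x = f_y = 0. In particular no (x, y) ∈ {−4, ..., 4}² is singular; the curve is smooth.


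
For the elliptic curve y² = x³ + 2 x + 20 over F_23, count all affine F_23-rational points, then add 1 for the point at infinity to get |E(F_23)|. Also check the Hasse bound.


Affine points = {(1, 0), (2, 3), (2, 20), (4, 0), (6, 8), (6, 15), (7, 3), (7, 20), (9, 10), (9, 13), (11, 4), (11, 19), (12, 1), (12, 22), (13, 9), (13, 14), (14, 3), (14, 20), (16, 10), (16, 13), (18, 0), (21, 10), (21, 13)}; affine count = 23; |E(F_23)| = 24.

Discriminant check: Δ ∝ 4a³ + 27b² = 4·2³ + 27·20² = 4·8 + 27·400 ≡ 22 (mod 23). Nonzero ⇒ E is nonsingular.
For each x ∈ F_23, compute rhs = x³ + 2·x + 20 mod 23, then count y ∈ F_23 with y² ≡ rhs.
  x = 0: rhs = 20, matching y values: none (0 points).
  x = 1: rhs = 0, matching y values: 0 (1 points).
  x = 2: rhs = 9, matching y values: 3, 20 (2 points).
  x = 3: rhs = 7, matching y values: none (0 points).
  x = 4: rhs = 0, matching y values: 0 (1 points).
  x = 5: rhs = 17, matching y values: none (0 points).
  x = 6: rhs = 18, matching y values: 8, 15 (2 points).
  x = 7: rhs = 9, matching y values: 3, 20 (2 points).
  x = 8: rhs = 19, matching y values: none (0 points).
  x = 9: rhs = 8, matching y values: 10, 13 (2 points).
  x = 10: rhs = 5, matching y values: none (0 points).
  x = 11: rhs = 16, matching y values: 4, 19 (2 points).
  x = 12: rhs = 1, matching y values: 1, 22 (2 points).
  x = 13: rhs = 12, matching y values: 9, 14 (2 points).
  x = 14: rhs = 9, matching y values: 3, 20 (2 points).
  x = 15: rhs = 21, matching y values: none (0 points).
  x = 16: rhs = 8, matching y values: 10, 13 (2 points).
  x = 17: rhs = 22, matching y values: none (0 points).
  x = 18: rhs = 0, matching y values: 0 (1 points).
  x = 19: rhs = 17, matching y values: none (0 points).
  x = 20: rhs = 10, matching y values: none (0 points).
  x = 21: rhs = 8, matching y values: 10, 13 (2 points).
  x = 22: rhs = 17, matching y values: none (0 points).
Total affine count: 23.
Full point count |E(F_23)| = 23 + 1 = 24.
Hasse bound: |24 − (23+1)| = |0| = 0 ≤ 2√23 ≈ 9.5917 ✓.


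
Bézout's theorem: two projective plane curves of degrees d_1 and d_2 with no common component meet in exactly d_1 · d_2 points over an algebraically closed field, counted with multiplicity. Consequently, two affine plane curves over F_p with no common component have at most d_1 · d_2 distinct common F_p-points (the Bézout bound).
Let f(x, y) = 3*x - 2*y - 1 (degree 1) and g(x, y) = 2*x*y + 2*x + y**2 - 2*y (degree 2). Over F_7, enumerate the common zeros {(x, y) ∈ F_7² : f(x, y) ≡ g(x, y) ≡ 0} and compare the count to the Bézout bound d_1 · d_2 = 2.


Common zeros: ∅; count = 0; Bézout bound = 2.

deg(f) = 1, deg(g) = 2, so Bézout bound = 2.
Scan x ∈ F_7. For each x, list the y ∈ F_7 with f(x, y) ≡ 0 and those with g(x, y) ≡ 0 (mod 7); the common zeros in that column are the intersection.
  x = 0: f ≡ 0 at y ∈ {3}; g ≡ 0 at y ∈ {0, 2}; common: ∅.
  x = 1: f ≡ 0 at y ∈ {1}; g ≡ 0 at y ∈ ∅; common: ∅.
  x = 2: f ≡ 0 at y ∈ {6}; g ≡ 0 at y ∈ {1, 4}; common: ∅.
  x = 3: f ≡ 0 at y ∈ {4}; g ≡ 0 at y ∈ ∅; common: ∅.
  x = 4: f ≡ 0 at y ∈ {2}; g ≡ 0 at y ∈ {3, 5}; common: ∅.
  x = 5: f ≡ 0 at y ∈ {0}; g ≡ 0 at y ∈ ∅; common: ∅.
  x = 6: f ≡ 0 at y ∈ {5}; g ≡ 0 at y ∈ ∅; common: ∅.
Collecting: common zeros = ∅, so the count is 0.
Comparison with the Bézout bound: 0 ≤ 2 = deg(f)·deg(g), as expected for curves with no common component (the affine F_7-count falls short of the bound because intersections may lie at infinity, over extension fields, or carry multiplicity).


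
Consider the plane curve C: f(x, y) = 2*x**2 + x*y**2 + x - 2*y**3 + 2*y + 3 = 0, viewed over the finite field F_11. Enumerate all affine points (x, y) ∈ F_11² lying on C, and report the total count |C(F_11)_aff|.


Affine F_11-points: {(1, 3), (1, 5), (1, 9), (2, 7), (2, 9), (3, 8), (5, 2), (5, 3), (6, 7), (8, 5), (9, 2), (9, 4), (10, 4)}; count = 13.

For each of the 121 pairs (x, y) ∈ F_11², evaluate f(x, y) mod 11. Record the zeros.
  x = 0: [0↦3, 1↦3, 2↦2, 3↦10, 4↦4, 5↦5, 6↦1, 7↦2, 8↦7, 9↦4, 10↦3]  zeros at y ∈ ∅
  x = 1: [0↦6, 1↦7, 2↦9, 3↦0, 4↦1, 5↦0, 6↦7, 7↦10, 8↦8, 9↦0, 10↦7]  zeros at y ∈ {3, 5, 9}
  x = 2: [0↦2, 1↦4, 2↦9, 3↦5, 4↦2, 5↦10, 6↦6, 7↦0, 8↦2, 9↦0, 10↦4]  zeros at y ∈ {7, 9}
  x = 3: [0↦2, 1↦5, 2↦2, 3↦3, 4↦7, 5↦2, 6↦9, 7↦5, 8↦0, 9↦4, 10↦5]  zeros at y ∈ {8}
  x = 4: [0↦6, 1↦10, 2↦10, 3↦5, 4↦5, 5↦9, 6↦5, 7↦3, 8↦2, 9↦1, 10↦10]  zeros at y ∈ ∅
  x = 5: [0↦3, 1↦8, 2↦0, 3↦0, 4↦7, 5↦9, 6↦5, 7↦5, 8↦8, 9↦2, 10↦8]  zeros at y ∈ {2, 3}
  x = 6: [0↦4, 1↦10, 2↦5, 3↦10, 4↦2, 5↦2, 6↦9, 7↦0, 8↦7, 9↦7, 10↦10]  zeros at y ∈ {7}
  x = 7: [0↦9, 1↦5, 2↦3, 3↦2, 4↦1, 5↦10, 6↦6, 7↦10, 8↦10, 9↦5, 10↦5]  zeros at y ∈ ∅
  x = 8: [0↦7, 1↦4, 2↦5, 3↦9, 4↦4, 5↦0, 6↦7, 7↦2, 8↦6, 9↦7, 10↦4]  zeros at y ∈ {5}
  x = 9: [0↦9, 1↦7, 2↦0, 3↦9, 4↦0, 5↦5, 6↦1, 7↦9, 8↦6, 9↦2, 10↦7]  zeros at y ∈ {2, 4}
  x = 10: [0↦4, 1↦3, 2↦10, 3↦2, 4↦0, 5↦3, 6↦10, 7↦9, 8↦10, 9↦1, 10↦3]  zeros at y ∈ {4}
Collecting zeros: affine points = {(1, 3), (1, 5), (1, 9), (2, 7), (2, 9), (3, 8), (5, 2), (5, 3), (6, 7), (8, 5), (9, 2), (9, 4), (10, 4)}.
Total count |C(F_11)_aff| = 13.


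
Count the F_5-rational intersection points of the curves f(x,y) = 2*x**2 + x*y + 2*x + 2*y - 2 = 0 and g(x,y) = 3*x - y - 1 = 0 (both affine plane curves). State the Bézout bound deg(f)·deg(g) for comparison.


Common zeros: {(2, 0)}; count = 1; Bézout bound = 2.

deg(f) = 2, deg(g) = 1, so Bézout bound = 2.
Scan x ∈ F_5. For each x, list the y ∈ F_5 with f(x, y) ≡ 0 and those with g(x, y) ≡ 0 (mod 5); the common zeros in that column are the intersection.
  x = 0: f ≡ 0 at y ∈ {1}; g ≡ 0 at y ∈ {4}; common: ∅.
  x = 1: f ≡ 0 at y ∈ {1}; g ≡ 0 at y ∈ {2}; common: ∅.
  x = 2: f ≡ 0 at y ∈ {0}; g ≡ 0 at y ∈ {0}; common: {0}.
  x = 3: f ≡ 0 at y ∈ ∅; g ≡ 0 at y ∈ {3}; common: ∅.
  x = 4: f ≡ 0 at y ∈ {2}; g ≡ 0 at y ∈ {1}; common: ∅.
Collecting: common zeros = {(2, 0)}, so the count is 1.
Comparison with the Bézout bound: 1 ≤ 2 = deg(f)·deg(g), as expected for curves with no common component (the affine F_5-count falls short of the bound because intersections may lie at infinity, over extension fields, or carry multiplicity).


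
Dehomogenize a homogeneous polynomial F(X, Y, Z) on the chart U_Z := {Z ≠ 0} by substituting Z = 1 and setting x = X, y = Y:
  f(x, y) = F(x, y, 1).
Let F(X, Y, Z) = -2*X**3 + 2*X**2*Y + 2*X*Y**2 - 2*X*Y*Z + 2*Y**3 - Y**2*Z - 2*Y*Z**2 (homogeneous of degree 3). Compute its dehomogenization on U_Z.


f(x, y) = -2*x**3 + 2*x**2*y + 2*x*y**2 - 2*x*y + 2*y**3 - y**2 - 2*y

On U_Z we set Z = 1. Each monomial c·X^i·Y^j·Z^k in F becomes c·x^i·y^j·1^k = c·x^i·y^j.
Substituting Z = 1: F(X, Y, 1) = -2*x**3 + 2*x**2*y + 2*x*y**2 - 2*x*y + 2*y**3 - y**2 - 2*y.
Note: deg(f) ≤ deg(F) = 3; strict inequality happens when F is divisible by Z (lost terms).


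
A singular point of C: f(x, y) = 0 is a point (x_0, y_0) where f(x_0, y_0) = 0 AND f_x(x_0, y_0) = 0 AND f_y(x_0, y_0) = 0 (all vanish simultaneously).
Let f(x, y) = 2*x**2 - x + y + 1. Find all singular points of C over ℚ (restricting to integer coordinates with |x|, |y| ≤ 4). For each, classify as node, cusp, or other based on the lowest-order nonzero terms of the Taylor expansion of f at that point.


No singular points in the scanned grid; C is smooth there.

Compute partial derivatives:
  f_x = 4*x - 1.
  f_y = 1.
f_y = 1 is a nonzero constant, so f_y never vanishes: no point (x, y) can satisfy f = f_x = f_y = 0. In particular no (x, y) ∈ {−4, ..., 4}² is singular; the curve is smooth.


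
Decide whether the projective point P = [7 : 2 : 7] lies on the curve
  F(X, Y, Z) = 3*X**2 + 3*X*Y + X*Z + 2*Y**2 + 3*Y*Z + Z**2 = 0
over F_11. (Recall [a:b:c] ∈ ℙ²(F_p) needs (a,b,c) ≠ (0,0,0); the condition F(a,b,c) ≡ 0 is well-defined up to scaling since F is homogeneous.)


F(7,2,7) ≡ 7 (mod 11); P is NOT on the curve.

Evaluate F(7, 2, 7) term-by-term (mod 11).
  3*X**2 ↦ 3·49·1·1 = 147
  3*X*Y ↦ 3·7·2·1 = 42
  X*Z ↦ 1·7·1·7 = 49
  2*Y**2 ↦ 2·1·4·1 = 8
  3*Y*Z ↦ 3·1·2·7 = 42
  Z**2 ↦ 1·1·1·49 = 49
Sum: F(7, 2, 7) = (147) + (42) + (49) + (8) + (42) + (49) = 337.
Reducing mod 11: 337 ≡ 7 (mod 11).
Since F(a, b, c) ≡ 7 ≠ 0 (mod 11), P does NOT lie on the curve.


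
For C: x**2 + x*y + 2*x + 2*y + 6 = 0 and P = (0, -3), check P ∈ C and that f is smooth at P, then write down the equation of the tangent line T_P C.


Tangent line at P: -x + 2*y + 6 = 0.

Step 1: f(0, -3) = 0, so P lies on C.
Step 2: partial derivatives
  f_x(x, y) = 2*x + y + 2, f_y(x, y) = x + 2.
  f_x(P) = -1, f_y(P) = 2 (gradient nonzero, so P is smooth).
Step 3: tangent line at P: -1·(x − 0) + 2·(y − -3) = 0.
Expanding: -x + 2*y + 6 = 0.


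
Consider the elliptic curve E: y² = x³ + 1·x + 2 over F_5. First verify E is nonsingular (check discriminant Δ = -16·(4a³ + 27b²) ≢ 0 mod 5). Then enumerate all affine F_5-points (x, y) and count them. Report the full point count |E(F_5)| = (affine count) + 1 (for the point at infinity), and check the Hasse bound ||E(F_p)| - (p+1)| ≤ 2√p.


Affine points = {(1, 2), (1, 3), (4, 0)}; affine count = 3; |E(F_5)| = 4.

Discriminant check: Δ ∝ 4a³ + 27b² = 4·1³ + 27·2² = 4·1 + 27·4 ≡ 2 (mod 5). Nonzero ⇒ E is nonsingular.
For each x ∈ F_5, compute rhs = x³ + 1·x + 2 mod 5, then count y ∈ F_5 with y² ≡ rhs.
  x = 0: rhs = 2, matching y values: none (0 points).
  x = 1: rhs = 4, matching y values: 2, 3 (2 points).
  x = 2: rhs = 2, matching y values: none (0 points).
  x = 3: rhs = 2, matching y values: none (0 points).
  x = 4: rhs = 0, matching y values: 0 (1 points).
Total affine count: 3.
Full point count |E(F_5)| = 3 + 1 = 4.
Hasse bound: |4 − (5+1)| = |-2| = 2 ≤ 2√5 ≈ 4.4721 ✓.


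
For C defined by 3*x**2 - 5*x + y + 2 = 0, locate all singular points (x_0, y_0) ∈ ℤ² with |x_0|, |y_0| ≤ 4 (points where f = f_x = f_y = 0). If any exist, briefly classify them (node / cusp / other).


No singular points in the scanned grid; C is smooth there.

Compute partial derivatives:
  f_x = 6*x - 5.
  f_y = 1.
f_y = 1 is a nonzero constant, so f_y never vanishes: no point (x, y) can satisfy f = f_x = f_y = 0. In particular no (x, y) ∈ {−4, ..., 4}² is singular; the curve is smooth.


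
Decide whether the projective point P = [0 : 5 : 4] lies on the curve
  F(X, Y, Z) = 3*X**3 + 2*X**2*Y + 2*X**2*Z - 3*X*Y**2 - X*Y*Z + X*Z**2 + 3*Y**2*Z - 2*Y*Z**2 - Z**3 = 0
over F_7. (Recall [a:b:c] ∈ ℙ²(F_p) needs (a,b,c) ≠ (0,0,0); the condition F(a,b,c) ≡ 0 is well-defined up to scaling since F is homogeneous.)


F(0,5,4) ≡ 6 (mod 7); P is NOT on the curve.

Evaluate F(0, 5, 4) term-by-term (mod 7).
  3*X**3 ↦ 3·0·1·1 = 0
  2*X**2*Y ↦ 2·0·5·1 = 0
  2*X**2*Z ↦ 2·0·1·4 = 0
  -3*X*Y**2 ↦ -3·0·25·1 = 0
  -X*Y*Z ↦ -1·0·5·4 = 0
  X*Z**2 ↦ 1·0·1·16 = 0
  3*Y**2*Z ↦ 3·1·25·4 = 300
  -2*Y*Z**2 ↦ -2·1·5·16 = -160
  -Z**3 ↦ -1·1·1·64 = -64
Sum: F(0, 5, 4) = (0) + (0) + (0) + (0) + (0) + (0) + (300) + (-160) + (-64) = 76.
Reducing mod 7: 76 ≡ 6 (mod 7).
Since F(a, b, c) ≡ 6 ≠ 0 (mod 7), P does NOT lie on the curve.


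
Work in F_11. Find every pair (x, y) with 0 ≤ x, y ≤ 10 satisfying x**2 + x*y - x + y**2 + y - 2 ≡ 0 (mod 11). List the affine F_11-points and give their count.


Affine F_11-points: {(0, 1), (0, 9), (1, 4), (1, 5), (2, 0), (2, 8), (3, 9), (6, 5), (6, 10), (7, 4), (7, 10), (10, 0)}; count = 12.

For each of the 121 pairs (x, y) ∈ F_11², evaluate f(x, y) mod 11. Record the zeros.
  x = 0: [0↦9, 1↦0, 2↦4, 3↦10, 4↦7, 5↦6, 6↦7, 7↦10, 8↦4, 9↦0, 10↦9]  zeros at y ∈ {1, 9}
  x = 1: [0↦9, 1↦1, 2↦6, 3↦2, 4↦0, 5↦0, 6↦2, 7↦6, 8↦1, 9↦9, 10↦8]  zeros at y ∈ {4, 5}
  x = 2: [0↦0, 1↦4, 2↦10, 3↦7, 4↦6, 5↦7, 6↦10, 7↦4, 8↦0, 9↦9, 10↦9]  zeros at y ∈ {0, 8}
  x = 3: [0↦4, 1↦9, 2↦5, 3↦3, 4↦3, 5↦5, 6↦9, 7↦4, 8↦1, 9↦0, 10↦1]  zeros at y ∈ {9}
  x = 4: [0↦10, 1↦5, 2↦2, 3↦1, 4↦2, 5↦5, 6↦10, 7↦6, 8↦4, 9↦4, 10↦6]  zeros at y ∈ ∅
  x = 5: [0↦7, 1↦3, 2↦1, 3↦1, 4↦3, 5↦7, 6↦2, 7↦10, 8↦9, 9↦10, 10↦2]  zeros at y ∈ ∅
  x = 6: [0↦6, 1↦3, 2↦2, 3↦3, 4↦6, 5↦0, 6↦7, 7↦5, 8↦5, 9↦7, 10↦0]  zeros at y ∈ {5, 10}
  x = 7: [0↦7, 1↦5, 2↦5, 3↦7, 4↦0, 5↦6, 6↦3, 7↦2, 8↦3, 9↦6, 10↦0]  zeros at y ∈ {4, 10}
  x = 8: [0↦10, 1↦9, 2↦10, 3↦2, 4↦7, 5↦3, 6↦1, 7↦1, 8↦3, 9↦7, 10↦2]  zeros at y ∈ ∅
  x = 9: [0↦4, 1↦4, 2↦6, 3↦10, 4↦5, 5↦2, 6↦1, 7↦2, 8↦5, 9↦10, 10↦6]  zeros at y ∈ ∅
  x = 10: [0↦0, 1↦1, 2↦4, 3↦9, 4↦5, 5↦3, 6↦3, 7↦5, 8↦9, 9↦4, 10↦1]  zeros at y ∈ {0}
Collecting zeros: affine points = {(0, 1), (0, 9), (1, 4), (1, 5), (2, 0), (2, 8), (3, 9), (6, 5), (6, 10), (7, 4), (7, 10), (10, 0)}.
Total count |C(F_11)_aff| = 12.
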